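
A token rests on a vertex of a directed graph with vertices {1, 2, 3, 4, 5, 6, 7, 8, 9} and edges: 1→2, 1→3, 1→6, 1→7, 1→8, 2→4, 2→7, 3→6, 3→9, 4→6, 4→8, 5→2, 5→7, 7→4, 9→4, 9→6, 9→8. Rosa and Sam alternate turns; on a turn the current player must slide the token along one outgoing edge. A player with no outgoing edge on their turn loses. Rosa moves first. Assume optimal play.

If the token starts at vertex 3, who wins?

Positions with no move are L. A position that does have a move is losing for the player to move precisely when every available move leads to a winning position for the opponent. Fill in the labels:
Every edge goes from a vertex to one that appears earlier in the order 6, 8, 4, 9, 3, 7, 2, 1, 5, so processing vertices in that order labels each vertex after all of its successors.
6: no outgoing edge → L
8: no outgoing edge → L
4: W (go to 8, an L position)
9: W (go to 8, an L position)
3: W (go to 6, an L position)
7: L (sole option 4(W) is W)
2: W (go to 7, an L position)
1: W (go to 7, an L position)
5: W (go to 7, an L position)
The starting position 3 is W: Rosa should move to 6, handing over an L position.

Rosa wins.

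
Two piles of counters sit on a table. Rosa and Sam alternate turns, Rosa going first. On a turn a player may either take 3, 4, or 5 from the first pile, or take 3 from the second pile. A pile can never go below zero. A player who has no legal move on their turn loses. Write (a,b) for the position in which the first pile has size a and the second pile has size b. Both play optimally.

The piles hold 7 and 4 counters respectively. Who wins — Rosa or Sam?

Build the W/L table. Terminal = L. A non-terminal position is W if it has a move to some L; otherwise it is L.
No move ever increases a pile, so every position that can arise here has a ≤ 7 and b ≤ 4; it is enough to label the cells with 0 ≤ a ≤ 7 and 0 ≤ b ≤ 4.
Every move lowers a or b (never raises either), so fill the grid row by row in increasing a, and left to right within a row: each cell's successors are then already labelled.
      b=0  b=1  b=2  b=3  b=4
a=0:    L    L    L    W    W
a=1:    L    L    L    W    W
a=2:    L    L    L    W    W
a=3:    W    W    W    L    L
a=4:    W    W    W    L    L
a=5:    W    W    W    L    L
a=6:    W    W    W    W    W
a=7:    W    W    W    W    W
Cells with no legal move (terminal, hence L): (0,0), (0,1), (0,2), (1,0), (1,1), (1,2), (2,0), (2,1), (2,2).
The remaining L cells, each justified by listing all of its moves:
(3,3): →(0,3)(W), (3,0)(W) — all W, so L
(3,4): →(0,4)(W), (3,1)(W) — all W, so L
(4,3): →(1,3)(W), (0,3)(W), (4,0)(W) — all W, so L
(4,4): →(1,4)(W), (0,4)(W), (4,1)(W) — all W, so L
(5,3): →(2,3)(W), (1,3)(W), (0,3)(W), (5,0)(W) — all W, so L
(5,4): →(2,4)(W), (1,4)(W), (0,4)(W), (5,1)(W) — all W, so L
Every other cell has at least one move into one of the L cells above, so it is W.
The starting position (7,4) is W: Rosa should move to (4,4), handing over an L position.

Rosa wins.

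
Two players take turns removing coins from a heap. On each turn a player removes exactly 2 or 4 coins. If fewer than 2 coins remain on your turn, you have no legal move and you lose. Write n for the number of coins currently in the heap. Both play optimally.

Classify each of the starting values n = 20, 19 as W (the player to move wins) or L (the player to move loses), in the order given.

20: W, 19: L

Work bottom-up. With no move the player to move loses. Otherwise the position is W if at least one move leads to an L position for the opponent, and L if every move leads to a W.
n=0: no move → L
n=1: no move → L
n=2: →0(L), so W
n=3: →1(L), so W
n=4: →0(L), so W
n=5: →1(L), so W
n=6: →4(W), 2(W) — all W, so L
n=7: →5(W), 3(W) — all W, so L
n=8: →6(L), so W
n=9: →7(L), so W
n=10: →6(L), so W
n=11: →7(L), so W
n=12: →10(W), 8(W) — all W, so L
n=13: →11(W), 9(W) — all W, so L
n=14: →12(L), so W
n=15: →13(L), so W
n=16: →12(L), so W
n=17: →13(L), so W
n=18: →16(W), 14(W) — all W, so L
n=19: →17(W), 15(W) — all W, so L
n=20: →18(L), so W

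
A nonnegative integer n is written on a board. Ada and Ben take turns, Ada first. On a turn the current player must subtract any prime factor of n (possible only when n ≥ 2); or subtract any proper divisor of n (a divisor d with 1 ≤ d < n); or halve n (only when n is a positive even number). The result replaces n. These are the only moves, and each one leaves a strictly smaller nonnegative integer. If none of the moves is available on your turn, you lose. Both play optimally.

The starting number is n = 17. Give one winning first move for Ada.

Move to 0.

Classify positions by backward induction: terminal positions (no move available) are L. From any other position, the mover wins iff some move reaches an L.
n=0: no move → L
n=1: no move → L
n=2: →0(L), so W
n=3: →0(L), so W
n=4: →2(W), 3(W) — all W, so L
n=5: →0(L), so W
n=6: →4(L), so W
n=7: →0(L), so W
n=8: →4(L), so W
n=9: →6(W), 8(W) — all W, so L
n=10: →9(L), so W
n=11: →0(L), so W
n=12: →9(L), so W
n=13: →0(L), so W
n=14: →7(W), 12(W), 13(W) — all W, so L
n=15: →14(L), so W
n=16: →14(L), so W
n=17: →0(L), so W
From 17, the L positions reachable in one move are: 0.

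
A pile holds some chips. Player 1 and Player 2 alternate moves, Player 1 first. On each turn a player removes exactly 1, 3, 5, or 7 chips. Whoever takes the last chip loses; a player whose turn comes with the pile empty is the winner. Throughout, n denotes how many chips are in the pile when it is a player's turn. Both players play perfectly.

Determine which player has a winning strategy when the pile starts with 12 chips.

Classify positions by backward induction: terminal positions (no move available) are W. From any other position, the mover wins iff some move reaches an L.
n=0: no move; the opponent has just taken the last chip and therefore loses → W
n=1: →0(W) only, which is W, so L
n=2: →1(L), so W
n=3: →2(W), 0(W) — all W, so L
n=4: →3(L), so W
n=5: →4(W), 2(W), 0(W) — all W, so L
n=6: →5(L), so W
n=7: →6(W), 4(W), 2(W), 0(W) — all W, so L
n=8: →7(L), so W
n=9: →8(W), 6(W), 4(W), 2(W) — all W, so L
n=10: →9(L), so W
n=11: →10(W), 8(W), 6(W), 4(W) — all W, so L
n=12: →11(L), so W
The starting position 12 is W: Player 1 should remove 1, leaving 11, handing over an L position.

Player 1 wins.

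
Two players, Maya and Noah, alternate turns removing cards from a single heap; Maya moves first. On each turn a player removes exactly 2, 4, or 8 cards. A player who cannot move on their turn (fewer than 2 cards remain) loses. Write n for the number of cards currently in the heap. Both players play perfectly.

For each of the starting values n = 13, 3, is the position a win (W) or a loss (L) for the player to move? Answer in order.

13: L, 3: W

Label each position W (a win for the player to move) or L (a loss). A position with no legal move is L; any other position is W exactly when some move reaches an L, and L when every move reaches a W.
n=0: no move → L
n=1: no move → L
n=2: reaches L-position 0 → W
n=3: reaches L-position 1 → W
n=4: reaches L-position 0 → W
n=5: reaches L-position 1 → W
n=6: only reaches 4(W), 2(W), all W → L
n=7: only reaches 5(W), 3(W), all W → L
n=8: reaches L-position 6 → W
n=9: reaches L-position 7 → W
n=10: reaches L-position 6 → W
n=11: reaches L-position 7 → W
n=12: only reaches 10(W), 8(W), 4(W), all W → L
n=13: only reaches 11(W), 9(W), 5(W), all W → L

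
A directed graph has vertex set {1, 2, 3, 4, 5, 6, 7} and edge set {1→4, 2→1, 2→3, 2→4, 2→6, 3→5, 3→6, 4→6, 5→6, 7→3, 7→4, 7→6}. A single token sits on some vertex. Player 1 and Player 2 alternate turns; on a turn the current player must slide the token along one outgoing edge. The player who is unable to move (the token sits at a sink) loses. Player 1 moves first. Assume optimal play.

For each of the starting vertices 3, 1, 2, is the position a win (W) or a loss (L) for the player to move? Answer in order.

Label each position W (a win for the player to move) or L (a loss). A position with no legal move is L; any other position is W exactly when some move reaches an L, and L when every move reaches a W.
Every edge goes from a vertex to one that appears earlier in the order 6, 4, 5, 3, 7, 1, 2, so processing vertices in that order labels each vertex after all of its successors.
6: no outgoing edge → L
4: W (go to 6, an L position)
5: W (go to 6, an L position)
3: W (go to 6, an L position)
7: W (go to 6, an L position)
1: L (sole option 4(W) is W)
2: W (go to 1, an L position)

3: W, 1: L, 2: W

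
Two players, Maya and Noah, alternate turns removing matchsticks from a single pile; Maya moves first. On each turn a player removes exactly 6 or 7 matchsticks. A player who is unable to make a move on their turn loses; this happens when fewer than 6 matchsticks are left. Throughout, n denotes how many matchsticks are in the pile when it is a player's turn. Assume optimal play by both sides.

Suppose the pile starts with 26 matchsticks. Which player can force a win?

Use the standard recursion: the mover loses at a terminal position; elsewhere, the mover wins exactly when some move hands the opponent an L position.
n=0: no move → L
n=1: no move → L
n=2: no move → L
n=3: no move → L
n=4: no move → L
n=5: no move → L
n=6: can move to 0, which is L ⇒ W
n=7: can move to 1, which is L ⇒ W
n=8: can move to 2, which is L ⇒ W
n=9: can move to 3, which is L ⇒ W
n=10: can move to 4, which is L ⇒ W
n=11: can move to 5, which is L ⇒ W
n=12: can move to 5, which is L ⇒ W
n=13: moves to 7(W), 6(W); every one is W ⇒ L
n=14: moves to 8(W), 7(W); every one is W ⇒ L
n=15: moves to 9(W), 8(W); every one is W ⇒ L
n=16: moves to 10(W), 9(W); every one is W ⇒ L
n=17: moves to 11(W), 10(W); every one is W ⇒ L
n=18: moves to 12(W), 11(W); every one is W ⇒ L
n=19: can move to 13, which is L ⇒ W
n=20: can move to 14, which is L ⇒ W
n=21: can move to 15, which is L ⇒ W
n=22: can move to 16, which is L ⇒ W
n=23: can move to 17, which is L ⇒ W
n=24: can move to 18, which is L ⇒ W
n=25: can move to 18, which is L ⇒ W
n=26: moves to 20(W), 19(W); every one is W ⇒ L
The starting position 26 is L: whatever Maya does, the opponent receives a W position.

Noah wins.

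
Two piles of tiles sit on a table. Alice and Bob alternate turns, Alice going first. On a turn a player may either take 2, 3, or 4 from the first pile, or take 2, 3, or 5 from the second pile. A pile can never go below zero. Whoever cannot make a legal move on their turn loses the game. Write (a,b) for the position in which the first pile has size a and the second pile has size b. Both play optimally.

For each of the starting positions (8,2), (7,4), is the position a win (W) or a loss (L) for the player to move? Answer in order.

Use the standard recursion: the mover loses at a terminal position; elsewhere, the mover wins exactly when some move hands the opponent an L position.
No move ever increases a pile, so every position that can arise here has a ≤ 8 and b ≤ 4; it is enough to label the cells with 0 ≤ a ≤ 8 and 0 ≤ b ≤ 4.
Every move lowers a or b (never raises either), so fill the grid row by row in increasing a, and left to right within a row: each cell's successors are then already labelled.
      b=0  b=1  b=2  b=3  b=4
a=0:    L    L    W    W    W
a=1:    L    L    W    W    W
a=2:    W    W    L    L    W
a=3:    W    W    L    L    W
a=4:    W    W    W    W    L
a=5:    W    W    W    W    L
a=6:    L    L    W    W    W
a=7:    L    L    W    W    W
a=8:    W    W    L    L    W
Cells with no legal move (terminal, hence L): (0,0), (0,1), (1,0), (1,1).
The remaining L cells, each justified by listing all of its moves:
(2,2): →(0,2)(W), (2,0)(W) — all W, so L
(2,3): →(0,3)(W), (2,1)(W), (2,0)(W) — all W, so L
(3,2): →(1,2)(W), (0,2)(W), (3,0)(W) — all W, so L
(3,3): →(1,3)(W), (0,3)(W), (3,1)(W), (3,0)(W) — all W, so L
(4,4): →(2,4)(W), (1,4)(W), (0,4)(W), (4,2)(W), (4,1)(W) — all W, so L
(5,4): →(3,4)(W), (2,4)(W), (1,4)(W), (5,2)(W), (5,1)(W) — all W, so L
(6,0): →(4,0)(W), (3,0)(W), (2,0)(W) — all W, so L
(6,1): →(4,1)(W), (3,1)(W), (2,1)(W) — all W, so L
(7,0): →(5,0)(W), (4,0)(W), (3,0)(W) — all W, so L
(7,1): →(5,1)(W), (4,1)(W), (3,1)(W) — all W, so L
(8,2): →(6,2)(W), (5,2)(W), (4,2)(W), (8,0)(W) — all W, so L
(8,3): →(6,3)(W), (5,3)(W), (4,3)(W), (8,1)(W), (8,0)(W) — all W, so L
Every other cell has at least one move into one of the L cells above, so it is W.
(8,2): one of the L cells justified above, so L
(7,4): the move to (5,4) reaches an L cell, so W

(8,2): L, (7,4): W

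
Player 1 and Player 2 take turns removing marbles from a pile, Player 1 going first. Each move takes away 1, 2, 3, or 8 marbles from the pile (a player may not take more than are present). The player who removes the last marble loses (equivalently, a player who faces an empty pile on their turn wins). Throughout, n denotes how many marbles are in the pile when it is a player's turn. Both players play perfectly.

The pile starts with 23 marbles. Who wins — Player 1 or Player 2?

Work bottom-up. With no move the player to move wins. Otherwise the position is W if at least one move leads to an L position for the opponent, and L if every move leads to a W.
n=0: no move; the opponent has just taken the last marble and therefore loses → W
n=1: the only move is to 0(W), a W ⇒ L
n=2: can move to 1, which is L ⇒ W
n=3: can move to 1, which is L ⇒ W
n=4: can move to 1, which is L ⇒ W
n=5: moves to 4(W), 3(W), 2(W); every one is W ⇒ L
n=6: can move to 5, which is L ⇒ W
n=7: can move to 5, which is L ⇒ W
n=8: can move to 5, which is L ⇒ W
n=9: can move to 1, which is L ⇒ W
n=10: moves to 9(W), 8(W), 7(W), 2(W); every one is W ⇒ L
n=11: can move to 10, which is L ⇒ W
n=12: can move to 10, which is L ⇒ W
n=13: can move to 10, which is L ⇒ W
n=14: moves to 13(W), 12(W), 11(W), 6(W); every one is W ⇒ L
n=15: can move to 14, which is L ⇒ W
n=16: can move to 14, which is L ⇒ W
n=17: can move to 14, which is L ⇒ W
n=18: can move to 10, which is L ⇒ W
n=19: moves to 18(W), 17(W), 16(W), 11(W); every one is W ⇒ L
n=20: can move to 19, which is L ⇒ W
n=21: can move to 19, which is L ⇒ W
n=22: can move to 19, which is L ⇒ W
n=23: moves to 22(W), 21(W), 20(W), 15(W); every one is W ⇒ L
Every move from 23 reaches a W position, so the mover loses.

Player 2 wins.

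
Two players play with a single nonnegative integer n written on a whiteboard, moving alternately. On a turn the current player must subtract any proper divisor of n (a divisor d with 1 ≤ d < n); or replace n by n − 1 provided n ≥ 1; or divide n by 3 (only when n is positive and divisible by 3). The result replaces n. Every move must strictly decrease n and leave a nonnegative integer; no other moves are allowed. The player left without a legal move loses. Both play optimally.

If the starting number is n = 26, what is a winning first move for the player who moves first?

Move to 13.

Build the W/L table. Terminal = L. A non-terminal position is W if it has a move to some L; otherwise it is L.
n=0: no move → L
n=1: can move to 0, which is L ⇒ W
n=2: the only move is to 1(W), a W ⇒ L
n=3: can move to 2, which is L ⇒ W
n=4: can move to 2, which is L ⇒ W
n=5: the only move is to 4(W), a W ⇒ L
n=6: can move to 2, which is L ⇒ W
n=7: the only move is to 6(W), a W ⇒ L
n=8: can move to 7, which is L ⇒ W
n=9: moves to 3(W), 6(W), 8(W); every one is W ⇒ L
n=10: can move to 5, which is L ⇒ W
n=11: the only move is to 10(W), a W ⇒ L
n=12: can move to 9, which is L ⇒ W
n=13: the only move is to 12(W), a W ⇒ L
n=14: can move to 7, which is L ⇒ W
n=15: can move to 5, which is L ⇒ W
n=16: moves to 8(W), 12(W), 14(W), 15(W); every one is W ⇒ L
n=17: can move to 16, which is L ⇒ W
n=18: can move to 9, which is L ⇒ W
n=19: the only move is to 18(W), a W ⇒ L
n=20: can move to 16, which is L ⇒ W
n=21: can move to 7, which is L ⇒ W
n=22: can move to 11, which is L ⇒ W
n=23: the only move is to 22(W), a W ⇒ L
n=24: can move to 16, which is L ⇒ W
n=25: moves to 20(W), 24(W); every one is W ⇒ L
n=26: can move to 13, which is L ⇒ W
From 26, the L positions reachable in one move are: 13, 25. Any move reaching one of these is winning.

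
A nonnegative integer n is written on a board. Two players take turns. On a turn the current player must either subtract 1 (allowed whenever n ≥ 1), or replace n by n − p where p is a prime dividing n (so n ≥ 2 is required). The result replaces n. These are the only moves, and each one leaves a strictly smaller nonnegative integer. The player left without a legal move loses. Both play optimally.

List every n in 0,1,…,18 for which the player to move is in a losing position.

0, 4, 8, 12, 16

Use the standard recursion: the mover loses at a terminal position; elsewhere, the mover wins exactly when some move hands the opponent an L position.
n=0: no move → L
n=1: reaches L-position 0 → W
n=2: reaches L-position 0 → W
n=3: reaches L-position 0 → W
n=4: only reaches 2(W), 3(W), all W → L
n=5: reaches L-position 0 → W
n=6: reaches L-position 4 → W
n=7: reaches L-position 0 → W
n=8: only reaches 6(W), 7(W), all W → L
n=9: reaches L-position 8 → W
n=10: reaches L-position 8 → W
n=11: reaches L-position 0 → W
n=12: only reaches 9(W), 10(W), 11(W), all W → L
n=13: reaches L-position 0 → W
n=14: reaches L-position 12 → W
n=15: reaches L-position 12 → W
n=16: only reaches 14(W), 15(W), all W → L
n=17: reaches L-position 0 → W
n=18: reaches L-position 16 → W
Reading off the rows marked L gives the requested list; there are 5 such values of n.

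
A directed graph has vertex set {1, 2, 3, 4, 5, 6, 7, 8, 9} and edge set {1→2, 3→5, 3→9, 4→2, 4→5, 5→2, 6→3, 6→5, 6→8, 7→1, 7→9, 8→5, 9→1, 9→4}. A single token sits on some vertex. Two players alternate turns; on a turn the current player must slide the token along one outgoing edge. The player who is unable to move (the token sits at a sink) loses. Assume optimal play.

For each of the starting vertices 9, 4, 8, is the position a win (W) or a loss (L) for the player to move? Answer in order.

9: L, 4: W, 8: L

Positions with no move are L. A position that does have a move is losing for the player to move precisely when every available move leads to a winning position for the opponent. Fill in the labels:
Every edge goes from a vertex to one that appears earlier in the order 2, 5, 4, 1, 9, 7, 3, 8, 6, so processing vertices in that order labels each vertex after all of its successors.
2: no outgoing edge → L
5: can move to 2, which is L ⇒ W
4: can move to 2, which is L ⇒ W
1: can move to 2, which is L ⇒ W
9: moves to 1(W), 4(W); every one is W ⇒ L
7: can move to 9, which is L ⇒ W
3: can move to 9, which is L ⇒ W
8: the only move is to 5(W), a W ⇒ L
6: can move to 8, which is L ⇒ W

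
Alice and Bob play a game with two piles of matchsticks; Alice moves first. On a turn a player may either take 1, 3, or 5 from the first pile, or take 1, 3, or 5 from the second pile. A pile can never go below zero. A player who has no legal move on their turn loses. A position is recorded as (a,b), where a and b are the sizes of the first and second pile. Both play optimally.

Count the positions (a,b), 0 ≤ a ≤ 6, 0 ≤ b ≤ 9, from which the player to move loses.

35

Compute win/loss labels from the base case upward. A position with no move is L. Any other position is W if it can reach an L in one move, else L.
Every move lowers a or b (never raises either), so fill the grid row by row in increasing a, and left to right within a row: each cell's successors are then already labelled.
      b=0  b=1  b=2  b=3  b=4  b=5  b=6  b=7  b=8  b=9
a=0:    L    W    L    W    L    W    L    W    L    W
a=1:    W    L    W    L    W    L    W    L    W    L
a=2:    L    W    L    W    L    W    L    W    L    W
a=3:    W    L    W    L    W    L    W    L    W    L
a=4:    L    W    L    W    L    W    L    W    L    W
a=5:    W    L    W    L    W    L    W    L    W    L
a=6:    L    W    L    W    L    W    L    W    L    W
Cells with no legal move (terminal, hence L): (0,0).
The remaining L cells, each justified by listing all of its moves:
(0,2): only reaches (0,1)(W), which is W → L
(0,4): only reaches (0,3)(W), (0,1)(W), all W → L
(0,6): only reaches (0,5)(W), (0,3)(W), (0,1)(W), all W → L
(0,8): only reaches (0,7)(W), (0,5)(W), (0,3)(W), all W → L
(1,1): only reaches (0,1)(W), (1,0)(W), all W → L
(1,3): only reaches (0,3)(W), (1,2)(W), (1,0)(W), all W → L
(1,5): only reaches (0,5)(W), (1,4)(W), (1,2)(W), (1,0)(W), all W → L
(1,7): only reaches (0,7)(W), (1,6)(W), (1,4)(W), (1,2)(W), all W → L
(1,9): only reaches (0,9)(W), (1,8)(W), (1,6)(W), (1,4)(W), all W → L
(2,0): only reaches (1,0)(W), which is W → L
(2,2): only reaches (1,2)(W), (2,1)(W), all W → L
(2,4): only reaches (1,4)(W), (2,3)(W), (2,1)(W), all W → L
(2,6): only reaches (1,6)(W), (2,5)(W), (2,3)(W), (2,1)(W), all W → L
(2,8): only reaches (1,8)(W), (2,7)(W), (2,5)(W), (2,3)(W), all W → L
(3,1): only reaches (2,1)(W), (0,1)(W), (3,0)(W), all W → L
(3,3): only reaches (2,3)(W), (0,3)(W), (3,2)(W), (3,0)(W), all W → L
(3,5): only reaches (2,5)(W), (0,5)(W), (3,4)(W), (3,2)(W), (3,0)(W), all W → L
(3,7): only reaches (2,7)(W), (0,7)(W), (3,6)(W), (3,4)(W), (3,2)(W), all W → L
(3,9): only reaches (2,9)(W), (0,9)(W), (3,8)(W), (3,6)(W), (3,4)(W), all W → L
(4,0): only reaches (3,0)(W), (1,0)(W), all W → L
(4,2): only reaches (3,2)(W), (1,2)(W), (4,1)(W), all W → L
(4,4): only reaches (3,4)(W), (1,4)(W), (4,3)(W), (4,1)(W), all W → L
(4,6): only reaches (3,6)(W), (1,6)(W), (4,5)(W), (4,3)(W), (4,1)(W), all W → L
(4,8): only reaches (3,8)(W), (1,8)(W), (4,7)(W), (4,5)(W), (4,3)(W), all W → L
(5,1): only reaches (4,1)(W), (2,1)(W), (0,1)(W), (5,0)(W), all W → L
(5,3): only reaches (4,3)(W), (2,3)(W), (0,3)(W), (5,2)(W), (5,0)(W), all W → L
(5,5): only reaches (4,5)(W), (2,5)(W), (0,5)(W), (5,4)(W), (5,2)(W), (5,0)(W), all W → L
(5,7): only reaches (4,7)(W), (2,7)(W), (0,7)(W), (5,6)(W), (5,4)(W), (5,2)(W), all W → L
(5,9): only reaches (4,9)(W), (2,9)(W), (0,9)(W), (5,8)(W), (5,6)(W), (5,4)(W), all W → L
(6,0): only reaches (5,0)(W), (3,0)(W), (1,0)(W), all W → L
(6,2): only reaches (5,2)(W), (3,2)(W), (1,2)(W), (6,1)(W), all W → L
(6,4): only reaches (5,4)(W), (3,4)(W), (1,4)(W), (6,3)(W), (6,1)(W), all W → L
(6,6): only reaches (5,6)(W), (3,6)(W), (1,6)(W), (6,5)(W), (6,3)(W), (6,1)(W), all W → L
(6,8): only reaches (5,8)(W), (3,8)(W), (1,8)(W), (6,7)(W), (6,5)(W), (6,3)(W), all W → L
Every other cell has at least one move into one of the L cells above, so it is W.
L cells per row: a=0: 5, a=1: 5, a=2: 5, a=3: 5, a=4: 5, a=5: 5, a=6: 5; total 35.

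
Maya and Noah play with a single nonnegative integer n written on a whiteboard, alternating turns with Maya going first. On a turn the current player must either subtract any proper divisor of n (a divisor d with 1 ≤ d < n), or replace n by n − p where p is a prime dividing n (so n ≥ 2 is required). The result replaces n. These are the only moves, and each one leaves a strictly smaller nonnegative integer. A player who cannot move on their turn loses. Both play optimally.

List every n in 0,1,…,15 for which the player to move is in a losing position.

Work bottom-up. With no move the player to move loses. Otherwise the position is W if at least one move leads to an L position for the opponent, and L if every move leads to a W.
n=0: no move → L
n=1: no move → L
n=2: →0(L), so W
n=3: →0(L), so W
n=4: →2(W), 3(W) — all W, so L
n=5: →0(L), so W
n=6: →4(L), so W
n=7: →0(L), so W
n=8: →4(L), so W
n=9: →6(W), 8(W) — all W, so L
n=10: →9(L), so W
n=11: →0(L), so W
n=12: →9(L), so W
n=13: →0(L), so W
n=14: →7(W), 12(W), 13(W) — all W, so L
n=15: →14(L), so W
The losing starting values of n are exactly the entries labelled L in this table (5 of them).

0, 1, 4, 9, 14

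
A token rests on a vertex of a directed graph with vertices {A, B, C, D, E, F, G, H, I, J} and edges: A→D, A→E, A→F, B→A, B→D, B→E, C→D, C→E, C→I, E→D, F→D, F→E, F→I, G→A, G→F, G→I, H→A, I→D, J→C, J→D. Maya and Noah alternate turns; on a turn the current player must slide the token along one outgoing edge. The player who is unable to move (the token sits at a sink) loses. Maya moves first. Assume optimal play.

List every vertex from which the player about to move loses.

Compute win/loss labels from the base case upward. A position with no move is L. Any other position is W if it can reach an L in one move, else L.
Every edge goes from a vertex to one that appears earlier in the order D, E, I, F, A, C, B, J, G, H, so processing vertices in that order labels each vertex after all of its successors.
D: no outgoing edge → L
E: reaches L-position D → W
I: reaches L-position D → W
F: reaches L-position D → W
A: reaches L-position D → W
C: reaches L-position D → W
B: reaches L-position D → W
J: reaches L-position D → W
G: only reaches A(W), F(W), I(W), all W → L
H: only reaches A(W), which is W → L
Reading off the rows marked L gives the requested list; there are 3 such vertices.

D, G, H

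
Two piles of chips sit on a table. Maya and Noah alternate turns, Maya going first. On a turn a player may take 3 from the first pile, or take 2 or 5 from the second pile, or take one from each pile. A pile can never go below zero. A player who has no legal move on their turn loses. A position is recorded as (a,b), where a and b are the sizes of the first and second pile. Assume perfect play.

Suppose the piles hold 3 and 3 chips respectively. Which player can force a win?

Classify positions by backward induction: terminal positions (no move available) are L. From any other position, the mover wins iff some move reaches an L.
No move ever increases a pile, so every position that can arise here has a ≤ 3 and b ≤ 3; it is enough to label the cells with 0 ≤ a ≤ 3 and 0 ≤ b ≤ 3.
Every move lowers a or b (never raises either), so fill the grid row by row in increasing a, and left to right within a row: each cell's successors are then already labelled.
      b=0  b=1  b=2  b=3
a=0:    L    L    W    W
a=1:    L    W    W    L
a=2:    L    W    W    L
a=3:    W    W    L    L
Cells with no legal move (terminal, hence L): (0,0), (0,1), (1,0), (2,0).
The remaining L cells, each justified by listing all of its moves:
(1,3): L (options (1,1)(W), (0,2)(W) are all W)
(2,3): L (options (2,1)(W), (1,2)(W) are all W)
(3,2): L (options (0,2)(W), (3,0)(W), (2,1)(W) are all W)
(3,3): L (options (0,3)(W), (3,1)(W), (2,2)(W) are all W)
Every other cell has at least one move into one of the L cells above, so it is W.
Every move from (3,3) reaches a W position, so the mover loses.

Noah wins.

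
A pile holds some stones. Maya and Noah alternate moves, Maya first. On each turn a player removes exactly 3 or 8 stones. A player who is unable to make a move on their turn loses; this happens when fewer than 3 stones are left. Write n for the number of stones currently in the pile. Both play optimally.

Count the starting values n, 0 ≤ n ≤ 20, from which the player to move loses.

10

Use the standard recursion: the mover loses at a terminal position; elsewhere, the mover wins exactly when some move hands the opponent an L position.
n=0: no move → L
n=1: no move → L
n=2: no move → L
n=3: W (go to 0, an L position)
n=4: W (go to 1, an L position)
n=5: W (go to 2, an L position)
n=6: L (sole option 3(W) is W)
n=7: L (sole option 4(W) is W)
n=8: W (go to 0, an L position)
n=9: W (go to 6, an L position)
n=10: W (go to 7, an L position)
n=11: L (options 8(W), 3(W) are all W)
n=12: L (options 9(W), 4(W) are all W)
n=13: L (options 10(W), 5(W) are all W)
n=14: W (go to 11, an L position)
n=15: W (go to 12, an L position)
n=16: W (go to 13, an L position)
n=17: L (options 14(W), 9(W) are all W)
n=18: L (options 15(W), 10(W) are all W)
n=19: W (go to 11, an L position)
n=20: W (go to 17, an L position)
L entries with 0 ≤ n ≤ 20: n = 0, 1, 2, 6, 7, 11, 12, 13, 17, 18; that makes 10.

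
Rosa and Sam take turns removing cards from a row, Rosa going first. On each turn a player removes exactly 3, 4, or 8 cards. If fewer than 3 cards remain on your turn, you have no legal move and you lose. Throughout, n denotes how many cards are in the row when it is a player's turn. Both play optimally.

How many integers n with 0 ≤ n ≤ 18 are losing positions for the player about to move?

7

Classify positions by backward induction: terminal positions (no move available) are L. From any other position, the mover wins iff some move reaches an L.
n=0: no move → L
n=1: no move → L
n=2: no move → L
n=3: W (go to 0, an L position)
n=4: W (go to 1, an L position)
n=5: W (go to 2, an L position)
n=6: W (go to 2, an L position)
n=7: L (options 4(W), 3(W) are all W)
n=8: W (go to 0, an L position)
n=9: W (go to 1, an L position)
n=10: W (go to 7, an L position)
n=11: W (go to 7, an L position)
n=12: L (options 9(W), 8(W), 4(W) are all W)
n=13: L (options 10(W), 9(W), 5(W) are all W)
n=14: L (options 11(W), 10(W), 6(W) are all W)
n=15: W (go to 12, an L position)
n=16: W (go to 13, an L position)
n=17: W (go to 14, an L position)
n=18: W (go to 14, an L position)
L entries with 0 ≤ n ≤ 18: n = 0, 1, 2, 7, 12, 13, 14; that makes 7.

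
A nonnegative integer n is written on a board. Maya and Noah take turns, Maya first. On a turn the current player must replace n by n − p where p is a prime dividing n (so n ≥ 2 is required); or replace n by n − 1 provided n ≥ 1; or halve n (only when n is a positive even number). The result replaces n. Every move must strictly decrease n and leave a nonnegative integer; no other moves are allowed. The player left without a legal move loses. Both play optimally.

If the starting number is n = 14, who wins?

Work bottom-up. With no move the player to move loses. Otherwise the position is W if at least one move leads to an L position for the opponent, and L if every move leads to a W.
n=0: no move → L
n=1: can move to 0, which is L ⇒ W
n=2: can move to 0, which is L ⇒ W
n=3: can move to 0, which is L ⇒ W
n=4: moves to 2(W), 3(W); every one is W ⇒ L
n=5: can move to 0, which is L ⇒ W
n=6: can move to 4, which is L ⇒ W
n=7: can move to 0, which is L ⇒ W
n=8: can move to 4, which is L ⇒ W
n=9: moves to 6(W), 8(W); every one is W ⇒ L
n=10: can move to 9, which is L ⇒ W
n=11: can move to 0, which is L ⇒ W
n=12: can move to 9, which is L ⇒ W
n=13: can move to 0, which is L ⇒ W
n=14: moves to 7(W), 12(W), 13(W); every one is W ⇒ L
Every move from 14 reaches a W position, so the mover loses.

Noah wins.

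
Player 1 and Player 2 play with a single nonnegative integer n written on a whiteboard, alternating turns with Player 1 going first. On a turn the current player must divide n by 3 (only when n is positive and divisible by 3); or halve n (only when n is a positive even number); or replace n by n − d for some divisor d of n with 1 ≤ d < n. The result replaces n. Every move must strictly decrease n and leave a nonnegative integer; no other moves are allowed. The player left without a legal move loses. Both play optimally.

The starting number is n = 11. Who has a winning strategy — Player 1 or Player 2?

Positions with no move are L. A position that does have a move is losing for the player to move precisely when every available move leads to a winning position for the opponent. Fill in the labels:
n=0: no move → L
n=1: no move → L
n=2: reaches L-position 1 → W
n=3: reaches L-position 1 → W
n=4: only reaches 2(W), 3(W), all W → L
n=5: reaches L-position 4 → W
n=6: reaches L-position 4 → W
n=7: only reaches 6(W), which is W → L
n=8: reaches L-position 4 → W
n=9: only reaches 3(W), 6(W), 8(W), all W → L
n=10: reaches L-position 9 → W
n=11: only reaches 10(W), which is W → L
Every move from 11 reaches a W position, so the mover loses.

Player 2 wins.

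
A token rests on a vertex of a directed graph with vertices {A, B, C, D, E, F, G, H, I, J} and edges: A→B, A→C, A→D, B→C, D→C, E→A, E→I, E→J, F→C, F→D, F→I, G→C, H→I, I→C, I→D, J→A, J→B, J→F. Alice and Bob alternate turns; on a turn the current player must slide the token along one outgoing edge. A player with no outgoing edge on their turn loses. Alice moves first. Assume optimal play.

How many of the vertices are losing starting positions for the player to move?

Build the W/L table. Terminal = L. A non-terminal position is W if it has a move to some L; otherwise it is L.
Every edge goes from a vertex to one that appears earlier in the order C, B, D, I, G, F, A, J, H, E, so processing vertices in that order labels each vertex after all of its successors.
C: no outgoing edge → L
B: can move to C, which is L ⇒ W
D: can move to C, which is L ⇒ W
I: can move to C, which is L ⇒ W
G: can move to C, which is L ⇒ W
F: can move to C, which is L ⇒ W
A: can move to C, which is L ⇒ W
J: moves to A(W), F(W), B(W); every one is W ⇒ L
H: the only move is to I(W), a W ⇒ L
E: can move to J, which is L ⇒ W
The L vertices are C, H, J; that is 3 in all.

3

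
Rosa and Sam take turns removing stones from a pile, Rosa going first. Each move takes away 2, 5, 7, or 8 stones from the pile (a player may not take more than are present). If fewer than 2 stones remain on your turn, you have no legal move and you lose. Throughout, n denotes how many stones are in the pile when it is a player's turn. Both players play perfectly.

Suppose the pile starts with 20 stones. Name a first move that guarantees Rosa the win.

Remove 7, leaving 13.

Label each position W (a win for the player to move) or L (a loss). A position with no legal move is L; any other position is W exactly when some move reaches an L, and L when every move reaches a W.
n=0: no move → L
n=1: no move → L
n=2: →0(L), so W
n=3: →1(L), so W
n=4: →2(W) only, which is W, so L
n=5: →0(L), so W
n=6: →4(L), so W
n=7: →0(L), so W
n=8: →1(L), so W
n=9: →4(L), so W
n=10: →8(W), 5(W), 3(W), 2(W) — all W, so L
n=11: →4(L), so W
n=12: →10(L), so W
n=13: →11(W), 8(W), 6(W), 5(W) — all W, so L
n=14: →12(W), 9(W), 7(W), 6(W) — all W, so L
n=15: →13(L), so W
n=16: →14(L), so W
n=17: →10(L), so W
n=18: →13(L), so W
n=19: →14(L), so W
n=20: →13(L), so W
From 20, the L positions reachable in one move are: 13.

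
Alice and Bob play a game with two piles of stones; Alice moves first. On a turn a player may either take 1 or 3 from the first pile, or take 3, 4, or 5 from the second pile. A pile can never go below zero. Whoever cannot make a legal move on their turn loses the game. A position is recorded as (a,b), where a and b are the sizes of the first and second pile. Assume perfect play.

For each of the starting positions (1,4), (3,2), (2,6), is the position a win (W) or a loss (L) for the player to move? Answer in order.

(1,4): L, (3,2): W, (2,6): W

Positions with no move are L. A position that does have a move is losing for the player to move precisely when every available move leads to a winning position for the opponent. Fill in the labels:
No move ever increases a pile, so every position that can arise here has a ≤ 3 and b ≤ 6; it is enough to label the cells with 0 ≤ a ≤ 3 and 0 ≤ b ≤ 6.
Every move lowers a or b (never raises either), so fill the grid row by row in increasing a, and left to right within a row: each cell's successors are then already labelled.
      b=0  b=1  b=2  b=3  b=4  b=5  b=6
a=0:    L    L    L    W    W    W    W
a=1:    W    W    W    L    L    L    W
a=2:    L    L    L    W    W    W    W
a=3:    W    W    W    L    L    L    W
Cells with no legal move (terminal, hence L): (0,0), (0,1), (0,2).
The remaining L cells, each justified by listing all of its moves:
(1,3): L (options (0,3)(W), (1,0)(W) are all W)
(1,4): L (options (0,4)(W), (1,1)(W), (1,0)(W) are all W)
(1,5): L (options (0,5)(W), (1,2)(W), (1,1)(W), (1,0)(W) are all W)
(2,0): L (sole option (1,0)(W) is W)
(2,1): L (sole option (1,1)(W) is W)
(2,2): L (sole option (1,2)(W) is W)
(3,3): L (options (2,3)(W), (0,3)(W), (3,0)(W) are all W)
(3,4): L (options (2,4)(W), (0,4)(W), (3,1)(W), (3,0)(W) are all W)
(3,5): L (options (2,5)(W), (0,5)(W), (3,2)(W), (3,1)(W), (3,0)(W) are all W)
Every other cell has at least one move into one of the L cells above, so it is W.
(1,4): one of the L cells justified above, so L
(3,2): the move to (2,2) reaches an L cell, so W
(2,6): the move to (2,2) reaches an L cell, so W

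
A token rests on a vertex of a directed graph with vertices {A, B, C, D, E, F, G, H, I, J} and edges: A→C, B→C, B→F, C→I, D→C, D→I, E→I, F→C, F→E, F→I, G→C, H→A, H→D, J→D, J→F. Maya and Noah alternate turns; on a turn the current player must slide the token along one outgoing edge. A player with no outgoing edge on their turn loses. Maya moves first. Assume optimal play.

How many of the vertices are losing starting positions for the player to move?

Label each position W (a win for the player to move) or L (a loss). A position with no legal move is L; any other position is W exactly when some move reaches an L, and L when every move reaches a W.
Every edge goes from a vertex to one that appears earlier in the order I, C, D, E, F, J, A, H, G, B, so processing vertices in that order labels each vertex after all of its successors.
I: no outgoing edge → L
C: can move to I, which is L ⇒ W
D: can move to I, which is L ⇒ W
E: can move to I, which is L ⇒ W
F: can move to I, which is L ⇒ W
J: moves to F(W), D(W); every one is W ⇒ L
A: the only move is to C(W), a W ⇒ L
H: can move to A, which is L ⇒ W
G: the only move is to C(W), a W ⇒ L
B: moves to F(W), C(W); every one is W ⇒ L
The L vertices are A, B, G, I, J; that is 5 in all.

5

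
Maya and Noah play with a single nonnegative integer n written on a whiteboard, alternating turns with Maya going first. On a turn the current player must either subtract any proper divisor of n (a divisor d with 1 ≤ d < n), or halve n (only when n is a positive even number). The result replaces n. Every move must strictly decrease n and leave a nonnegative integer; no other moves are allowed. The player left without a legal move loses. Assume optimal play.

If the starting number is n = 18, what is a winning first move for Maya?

Positions with no move are L. A position that does have a move is losing for the player to move precisely when every available move leads to a winning position for the opponent. Fill in the labels:
n=0: no move → L
n=1: no move → L
n=2: reaches L-position 1 → W
n=3: only reaches 2(W), which is W → L
n=4: reaches L-position 3 → W
n=5: only reaches 4(W), which is W → L
n=6: reaches L-position 3 → W
n=7: only reaches 6(W), which is W → L
n=8: reaches L-position 7 → W
n=9: only reaches 6(W), 8(W), all W → L
n=10: reaches L-position 5 → W
n=11: only reaches 10(W), which is W → L
n=12: reaches L-position 9 → W
n=13: only reaches 12(W), which is W → L
n=14: reaches L-position 7 → W
n=15: only reaches 10(W), 12(W), 14(W), all W → L
n=16: reaches L-position 15 → W
n=17: only reaches 16(W), which is W → L
n=18: reaches L-position 9 → W
From 18, the L positions reachable in one move are: 9, 15, 17. Any move reaching one of these is winning.

Move to 9.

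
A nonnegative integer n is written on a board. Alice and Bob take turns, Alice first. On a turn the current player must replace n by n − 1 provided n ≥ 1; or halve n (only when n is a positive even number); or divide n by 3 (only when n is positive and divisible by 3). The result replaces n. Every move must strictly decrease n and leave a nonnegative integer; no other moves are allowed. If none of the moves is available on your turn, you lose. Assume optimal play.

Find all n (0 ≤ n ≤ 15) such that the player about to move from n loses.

0, 2, 5, 7, 9, 11, 13

Positions with no move are L. A position that does have a move is losing for the player to move precisely when every available move leads to a winning position for the opponent. Fill in the labels:
n=0: no move → L
n=1: →0(L), so W
n=2: →1(W) only, which is W, so L
n=3: →2(L), so W
n=4: →2(L), so W
n=5: →4(W) only, which is W, so L
n=6: →2(L), so W
n=7: →6(W) only, which is W, so L
n=8: →7(L), so W
n=9: →3(W), 8(W) — all W, so L
n=10: →5(L), so W
n=11: →10(W) only, which is W, so L
n=12: →11(L), so W
n=13: →12(W) only, which is W, so L
n=14: →7(L), so W
n=15: →5(L), so W
Reading off the rows marked L gives the requested list; there are 7 such values of n.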